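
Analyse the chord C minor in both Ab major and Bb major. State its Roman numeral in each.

iii in Ab major; ii in Bb major

The scale of Ab major is Ab Bb C Db Eb F G; C is degree 3, and the triad built there (C-Eb-G) is minor, so it is iii.
The scale of Bb major is Bb C D Eb F G A; C is degree 2, and the triad built there (C-Eb-G) is minor, so it is ii.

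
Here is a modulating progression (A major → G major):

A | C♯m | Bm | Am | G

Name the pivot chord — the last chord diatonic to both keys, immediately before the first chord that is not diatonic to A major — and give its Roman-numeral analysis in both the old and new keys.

Bm — ii in A major, iii in G major

Chords diatonic to A major: A, Bm, C♯m, D, E, F♯m, G♯dim.
Reading the progression, the first chord not in that set is Am, so the modulation leaves A major there.
The chord immediately before Am is Bm, which is diatonic to both keys: ii in A major and iii in G major.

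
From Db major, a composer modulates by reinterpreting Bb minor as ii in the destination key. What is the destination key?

Ab major

The numeral ii denotes a minor triad on scale degree 2. With Bb on degree 2, the tonic of the new key is Ab.
Degree 2 carries a minor triad in major keys, so the destination is Ab major.
Check: the diatonic triads of Ab major are Ab (I), Bbm (ii), Cm (iii), Db (IV), Eb (V), Fm (vi), Gdim (vii°) — Bb minor is indeed ii.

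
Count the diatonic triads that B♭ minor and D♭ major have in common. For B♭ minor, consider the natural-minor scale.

7

Diatonic triads of B♭ minor (natural minor): B♭m (i), Cdim (ii°), D♭ (III), E♭m (iv), Fm (v), G♭ (VI), A♭ (VII).
Diatonic triads of D♭ major: D♭ (I), E♭m (ii), Fm (iii), G♭ (IV), A♭ (V), B♭m (vi), Cdim (vii°).
Matching root and quality in both lists: B♭m, Cdim, D♭, E♭m, Fm, G♭, A♭.
That gives 7 common triads.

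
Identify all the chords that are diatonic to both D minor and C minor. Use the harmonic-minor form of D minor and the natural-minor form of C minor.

Gm, Bb

Triads in D minor (harmonic minor): D minor (i), E diminished (ii°), F augmented (III+), G minor (iv), A major (V), Bb major (VI), C# diminished (vii°).
Triads in C minor (natural minor): C minor (i), D diminished (ii°), Eb major (III), F minor (iv), G minor (v), Ab major (VI), Bb major (VII).
Shared triads with their functions: G minor (iv in D minor, v in C minor); Bb major (VI in D minor, VII in C minor).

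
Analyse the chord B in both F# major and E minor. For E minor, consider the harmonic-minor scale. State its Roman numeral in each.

IV in F# major; V in E minor

The scale of F# major is F# G# A# B C# D# E#; B is degree 4, and the triad built there (B-D#-F#) is major, so it is IV.
The scale of E minor (harmonic minor) is E F# G A B C D#; B is degree 5, and the triad built there (B-D#-F#) is major, so it is V.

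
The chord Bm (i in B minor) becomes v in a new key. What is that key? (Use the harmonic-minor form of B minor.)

The numeral v denotes a minor triad on scale degree 5. With B on degree 5, the tonic of the new key is E.
Degree 5 carries a minor triad in natural-minor keys, so the destination is E minor.
Check: the diatonic triads of E minor (natural minor) are Em (i), F#dim (ii°), G (III), Am (iv), Bm (v), C (VI), D (VII) — Bm is indeed v.

E minor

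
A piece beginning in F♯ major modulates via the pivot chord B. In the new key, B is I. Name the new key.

B major

The numeral I denotes a major triad on scale degree 1. With B on degree 1, the tonic of the new key is B.
Degree 1 carries a major triad in major keys, so the destination is B major.
Check: the diatonic triads of B major are B (I), C♯m (ii), D♯m (iii), E (IV), F♯ (V), G♯m (vi), A♯dim (vii°) — B is indeed I.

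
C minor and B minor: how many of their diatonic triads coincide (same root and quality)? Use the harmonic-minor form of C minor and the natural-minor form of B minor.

Diatonic triads of C minor (harmonic minor): Cm (i), Ddim (ii°), Ebaug (III+), Fm (iv), G (V), Ab (VI), Bdim (vii°).
Diatonic triads of B minor (natural minor): Bm (i), C#dim (ii°), D (III), Em (iv), F#m (v), G (VI), A (VII).
Matching root and quality in both lists: G.
That gives 1 common triad.

1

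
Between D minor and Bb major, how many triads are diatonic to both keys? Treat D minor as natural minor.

Diatonic triads of D minor (natural minor): D minor (i), E diminished (ii°), F major (III), G minor (iv), A minor (v), Bb major (VI), C major (VII).
Diatonic triads of Bb major: Bb major (I), C minor (ii), D minor (iii), Eb major (IV), F major (V), G minor (vi), A diminished (vii°).
Matching root and quality in both lists: D minor, F major, G minor, Bb major.
That gives 4 common triads.

4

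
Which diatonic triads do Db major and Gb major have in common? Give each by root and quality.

Triads in Db major: Db (I), Ebm (ii), Fm (iii), Gb (IV), Ab (V), Bbm (vi), Cdim (vii°).
Triads in Gb major: Gb (I), Abm (ii), Bbm (iii), Cb (IV), Db (V), Ebm (vi), Fdim (vii°).
Shared triads with their functions: Db (I in Db major, V in Gb major); Ebm (ii in Db major, vi in Gb major); Gb (IV in Db major, I in Gb major); Bbm (vi in Db major, iii in Gb major).

Db, Ebm, Gb, Bbm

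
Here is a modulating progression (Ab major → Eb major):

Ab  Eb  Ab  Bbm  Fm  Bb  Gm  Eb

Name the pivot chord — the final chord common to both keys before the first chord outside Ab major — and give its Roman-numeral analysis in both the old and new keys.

Chords diatonic to Ab major: Ab, Bbm, Cm, Db, Eb, Fm, Gdim.
Reading the progression, the first chord not in that set is Bb, so the modulation leaves Ab major there.
The chord immediately before Bb is Fm, which is diatonic to both keys: vi in Ab major and ii in Eb major.

Fm — vi in Ab major, ii in Eb major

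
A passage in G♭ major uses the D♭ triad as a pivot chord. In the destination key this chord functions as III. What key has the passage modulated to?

The numeral III denotes a major triad on scale degree 3. With D♭ on degree 3, the tonic of the new key is B♭.
Degree 3 carries a major triad in natural-minor keys, so the destination is B♭ minor.
Check: the diatonic triads of B♭ minor (natural minor) are B♭m (i), Cdim (ii°), D♭ (III), E♭m (iv), Fm (v), G♭ (VI), A♭ (VII) — D♭ is indeed III.

B♭ minor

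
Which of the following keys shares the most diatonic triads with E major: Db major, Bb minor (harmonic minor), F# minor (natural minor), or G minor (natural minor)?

Triads of E major: E (I), F#m (ii), G#m (iii), A (IV), B (V), C#m (vi), D#dim (vii°).
Db major shares 0: none.
Bb minor (harmonic minor) shares 0: none.
F# minor (natural minor) shares 4: E, F#m, A, C#m.
G minor (natural minor) shares 0: none.
The most common triads (4) are shared with F# minor.

F# minor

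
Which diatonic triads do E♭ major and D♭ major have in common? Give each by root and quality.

Fm, A♭

Triads in E♭ major: E♭ major (I), F minor (ii), G minor (iii), A♭ major (IV), B♭ major (V), C minor (vi), D diminished (vii°).
Triads in D♭ major: D♭ major (I), E♭ minor (ii), F minor (iii), G♭ major (IV), A♭ major (V), B♭ minor (vi), C diminished (vii°).
Shared triads with their functions: F minor (ii in E♭ major, iii in D♭ major); A♭ major (IV in E♭ major, V in D♭ major).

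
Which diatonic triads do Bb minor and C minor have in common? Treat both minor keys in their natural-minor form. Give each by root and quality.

Triads in Bb minor (natural minor): Bbm (i), Cdim (ii°), Db (III), Ebm (iv), Fm (v), Gb (VI), Ab (VII).
Triads in C minor (natural minor): Cm (i), Ddim (ii°), Eb (III), Fm (iv), Gm (v), Ab (VI), Bb (VII).
Shared triads with their functions: Fm (v in Bb minor, iv in C minor); Ab (VII in Bb minor, VI in C minor).

Fm, Ab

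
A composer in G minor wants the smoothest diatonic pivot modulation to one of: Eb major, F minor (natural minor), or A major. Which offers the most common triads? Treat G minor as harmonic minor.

Eb major

Triads of G minor (harmonic minor): G minor (i), A diminished (ii°), Bb augmented (III+), C minor (iv), D major (V), Eb major (VI), F# diminished (vii°).
Eb major shares 3: Gm, Cm, Eb.
F minor (natural minor) shares 2: Cm, Eb.
A major shares 1: D.
The most common triads (3) are shared with Eb major.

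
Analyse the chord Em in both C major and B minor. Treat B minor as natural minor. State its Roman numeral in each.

The scale of C major is C D E F G A B; E is degree 3, and the triad built there (E-G-B) is minor, so it is iii.
The scale of B minor (natural minor) is B C# D E F# G A; E is degree 4, and the triad built there (E-G-B) is minor, so it is iv.

iii in C major; iv in B minor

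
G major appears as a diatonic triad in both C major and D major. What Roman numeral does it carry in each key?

V in C major; IV in D major

The scale of C major is C D E F G A B; G is degree 5, and the triad built there (G-B-D) is major, so it is V.
The scale of D major is D E F# G A B C#; G is degree 4, and the triad built there (G-B-D) is major, so it is IV.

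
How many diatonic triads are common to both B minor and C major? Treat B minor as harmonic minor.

Diatonic triads of B minor (harmonic minor): B minor (i), C♯ diminished (ii°), D augmented (III+), E minor (iv), F♯ major (V), G major (VI), A♯ diminished (vii°).
Diatonic triads of C major: C major (I), D minor (ii), E minor (iii), F major (IV), G major (V), A minor (vi), B diminished (vii°).
Matching root and quality in both lists: E minor, G major.
That gives 2 common triads.

2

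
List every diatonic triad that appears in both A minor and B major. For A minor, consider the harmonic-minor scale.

E

Triads in A minor (harmonic minor): Am (i), Bdim (ii°), Caug (III+), Dm (iv), E (V), F (VI), G#dim (vii°).
Triads in B major: B (I), C#m (ii), D#m (iii), E (IV), F# (V), G#m (vi), A#dim (vii°).
Shared triads with their functions: E (V in A minor, IV in B major).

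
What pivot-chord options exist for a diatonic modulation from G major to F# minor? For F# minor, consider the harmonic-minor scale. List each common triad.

Triads in G major: G (I), Am (ii), Bm (iii), C (IV), D (V), Em (vi), F#dim (vii°).
Triads in F# minor (harmonic minor): F#m (i), G#dim (ii°), Aaug (III+), Bm (iv), C# (V), D (VI), E#dim (vii°).
Shared triads with their functions: Bm (iii in G major, iv in F# minor); D (V in G major, VI in F# minor).

Bm, D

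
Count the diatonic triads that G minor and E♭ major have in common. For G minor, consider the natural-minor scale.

4

Diatonic triads of G minor (natural minor): Gm (i), Adim (ii°), B♭ (III), Cm (iv), Dm (v), E♭ (VI), F (VII).
Diatonic triads of E♭ major: E♭ (I), Fm (ii), Gm (iii), A♭ (IV), B♭ (V), Cm (vi), Ddim (vii°).
Matching root and quality in both lists: Gm, B♭, Cm, E♭.
That gives 4 common triads.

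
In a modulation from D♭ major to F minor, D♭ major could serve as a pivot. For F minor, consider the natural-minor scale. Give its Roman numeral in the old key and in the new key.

The scale of D♭ major is D♭ E♭ F G♭ A♭ B♭ C; D♭ is degree 1, and the triad built there (D♭-F-A♭) is major, so it is I.
The scale of F minor (natural minor) is F G A♭ B♭ C D♭ E♭; D♭ is degree 6, and the triad built there (D♭-F-A♭) is major, so it is VI.

I in D♭ major; VI in F minor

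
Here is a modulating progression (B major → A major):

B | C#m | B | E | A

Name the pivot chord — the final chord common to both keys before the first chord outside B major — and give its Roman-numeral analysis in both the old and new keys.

E — IV in B major, V in A major

Chords diatonic to B major: B, C#m, D#m, E, F#, G#m, A#dim.
Reading the progression, the first chord not in that set is A, so the modulation leaves B major there.
The chord immediately before A is E, which is diatonic to both keys: IV in B major and V in A major.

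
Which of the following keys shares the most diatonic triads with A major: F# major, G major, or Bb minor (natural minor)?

Triads of A major: A (I), Bm (ii), C#m (iii), D (IV), E (V), F#m (vi), G#dim (vii°).
F# major shares 0: none.
G major shares 2: Bm, D.
Bb minor (natural minor) shares 0: none.
The most common triads (2) are shared with G major.

G major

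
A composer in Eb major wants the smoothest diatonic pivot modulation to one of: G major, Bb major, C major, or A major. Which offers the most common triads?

Bb major

Triads of Eb major: Eb major (I), F minor (ii), G minor (iii), Ab major (IV), Bb major (V), C minor (vi), D diminished (vii°).
G major shares 0: none.
Bb major shares 4: Eb, Gm, Bb, Cm.
C major shares 0: none.
A major shares 0: none.
The most common triads (4) are shared with Bb major.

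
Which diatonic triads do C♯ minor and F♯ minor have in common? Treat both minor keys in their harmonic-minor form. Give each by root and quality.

F♯m

Triads in C♯ minor (harmonic minor): C♯ minor (i), D♯ diminished (ii°), E augmented (III+), F♯ minor (iv), G♯ major (V), A major (VI), B♯ diminished (vii°).
Triads in F♯ minor (harmonic minor): F♯ minor (i), G♯ diminished (ii°), A augmented (III+), B minor (iv), C♯ major (V), D major (VI), E♯ diminished (vii°).
Shared triads with their functions: F♯ minor (iv in C♯ minor, i in F♯ minor).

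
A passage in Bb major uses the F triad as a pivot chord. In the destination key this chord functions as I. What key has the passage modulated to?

F major

The numeral I denotes a major triad on scale degree 1. With F on degree 1, the tonic of the new key is F.
Degree 1 carries a major triad in major keys, so the destination is F major.
Check: the diatonic triads of F major are F (I), Gm (ii), Am (iii), Bb (IV), C (V), Dm (vi), Edim (vii°) — F is indeed I.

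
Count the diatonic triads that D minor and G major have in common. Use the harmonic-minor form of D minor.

Diatonic triads of D minor (harmonic minor): Dm (i), Edim (ii°), Faug (III+), Gm (iv), A (V), Bb (VI), C#dim (vii°).
Diatonic triads of G major: G (I), Am (ii), Bm (iii), C (IV), D (V), Em (vi), F#dim (vii°).
No triad has the same root and quality in both keys.

0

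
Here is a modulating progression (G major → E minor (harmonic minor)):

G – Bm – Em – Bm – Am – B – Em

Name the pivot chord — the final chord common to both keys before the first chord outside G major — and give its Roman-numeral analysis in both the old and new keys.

Chords diatonic to G major: G, Am, Bm, C, D, Em, F#dim.
Reading the progression, the first chord not in that set is B, so the modulation leaves G major there.
The chord immediately before B is Am, which is diatonic to both keys: ii in G major and iv in E minor.

Am — ii in G major, iv in E minor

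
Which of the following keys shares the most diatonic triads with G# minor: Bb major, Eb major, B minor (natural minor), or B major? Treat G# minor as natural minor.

Triads of G# minor (natural minor): G# minor (i), A# diminished (ii°), B major (III), C# minor (iv), D# minor (v), E major (VI), F# major (VII).
Bb major shares 0: none.
Eb major shares 0: none.
B minor (natural minor) shares 0: none.
B major shares 7: G#m, A#dim, B, C#m, D#m, E, F#.
The most common triads (7) are shared with B major.

B major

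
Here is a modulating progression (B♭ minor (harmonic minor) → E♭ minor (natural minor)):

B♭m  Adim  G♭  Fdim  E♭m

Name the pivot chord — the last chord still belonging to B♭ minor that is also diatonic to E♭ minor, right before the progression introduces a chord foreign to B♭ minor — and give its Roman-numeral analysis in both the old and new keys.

Chords diatonic to B♭ minor: B♭m, Cdim, D♭aug, E♭m, F, G♭, Adim.
Reading the progression, the first chord not in that set is Fdim, so the modulation leaves B♭ minor there.
The chord immediately before Fdim is G♭, which is diatonic to both keys: VI in B♭ minor and III in E♭ minor.

G♭ — VI in B♭ minor, III in E♭ minor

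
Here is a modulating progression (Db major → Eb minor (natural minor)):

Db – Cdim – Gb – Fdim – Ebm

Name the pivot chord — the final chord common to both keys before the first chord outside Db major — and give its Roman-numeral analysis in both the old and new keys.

Chords diatonic to Db major: Db, Ebm, Fm, Gb, Ab, Bbm, Cdim.
Reading the progression, the first chord not in that set is Fdim, so the modulation leaves Db major there.
The chord immediately before Fdim is Gb, which is diatonic to both keys: IV in Db major and III in Eb minor.

Gb — IV in Db major, III in Eb minor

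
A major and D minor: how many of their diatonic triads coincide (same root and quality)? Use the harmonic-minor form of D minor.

Diatonic triads of A major: A major (I), B minor (ii), C# minor (iii), D major (IV), E major (V), F# minor (vi), G# diminished (vii°).
Diatonic triads of D minor (harmonic minor): D minor (i), E diminished (ii°), F augmented (III+), G minor (iv), A major (V), Bb major (VI), C# diminished (vii°).
Matching root and quality in both lists: A major.
That gives 1 common triad.

1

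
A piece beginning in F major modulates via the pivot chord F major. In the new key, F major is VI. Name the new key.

The numeral VI denotes a major triad on scale degree 6. With F on degree 6, the tonic of the new key is A.
Degree 6 carries a major triad in minor keys, so the destination is A minor.
Check: the diatonic triads of A minor (natural minor) are Am (i), Bdim (ii°), C (III), Dm (iv), Em (v), F (VI), G (VII) — F major is indeed VI.

A minor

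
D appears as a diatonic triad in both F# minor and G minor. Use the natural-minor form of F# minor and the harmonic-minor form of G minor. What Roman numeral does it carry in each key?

VI in F# minor; V in G minor

The scale of F# minor (natural minor) is F# G# A B C# D E; D is degree 6, and the triad built there (D-F#-A) is major, so it is VI.
The scale of G minor (harmonic minor) is G A Bb C D Eb F#; D is degree 5, and the triad built there (D-F#-A) is major, so it is V.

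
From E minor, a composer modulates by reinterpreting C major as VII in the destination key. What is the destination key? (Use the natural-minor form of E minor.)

D minor

The numeral VII denotes a major triad on scale degree 7. With C on degree 7, the tonic of the new key is D.
Degree 7 carries a major triad in natural-minor keys, so the destination is D minor.
Check: the diatonic triads of D minor (natural minor) are Dm (i), Edim (ii°), F (III), Gm (iv), Am (v), B♭ (VI), C (VII) — C major is indeed VII.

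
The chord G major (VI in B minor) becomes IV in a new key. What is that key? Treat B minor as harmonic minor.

The numeral IV denotes a major triad on scale degree 4. With G on degree 4, the tonic of the new key is D.
Degree 4 carries a major triad in major keys, so the destination is D major.
Check: the diatonic triads of D major are D (I), Em (ii), F#m (iii), G (IV), A (V), Bm (vi), C#dim (vii°) — G major is indeed IV.

D major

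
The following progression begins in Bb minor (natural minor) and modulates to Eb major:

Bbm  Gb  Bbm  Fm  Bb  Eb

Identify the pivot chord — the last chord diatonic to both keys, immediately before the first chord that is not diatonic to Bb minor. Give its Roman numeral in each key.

Fm — v in Bb minor, ii in Eb major

Chords diatonic to Bb minor: Bbm, Cdim, Db, Ebm, Fm, Gb, Ab.
Reading the progression, the first chord not in that set is Bb, so the modulation leaves Bb minor there.
The chord immediately before Bb is Fm, which is diatonic to both keys: v in Bb minor and ii in Eb major.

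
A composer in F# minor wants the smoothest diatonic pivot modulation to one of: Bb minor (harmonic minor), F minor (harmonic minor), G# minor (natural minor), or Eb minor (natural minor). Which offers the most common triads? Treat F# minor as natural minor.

G# minor

Triads of F# minor (natural minor): F# minor (i), G# diminished (ii°), A major (III), B minor (iv), C# minor (v), D major (VI), E major (VII).
Bb minor (harmonic minor) shares 0: none.
F minor (harmonic minor) shares 0: none.
G# minor (natural minor) shares 2: C#m, E.
Eb minor (natural minor) shares 0: none.
The most common triads (2) are shared with G# minor.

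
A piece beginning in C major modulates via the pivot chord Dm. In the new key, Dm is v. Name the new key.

G minor

The numeral v denotes a minor triad on scale degree 5. With D on degree 5, the tonic of the new key is G.
Degree 5 carries a minor triad in natural-minor keys, so the destination is G minor.
Check: the diatonic triads of G minor (natural minor) are Gm (i), Adim (ii°), Bb (III), Cm (iv), Dm (v), Eb (VI), F (VII) — Dm is indeed v.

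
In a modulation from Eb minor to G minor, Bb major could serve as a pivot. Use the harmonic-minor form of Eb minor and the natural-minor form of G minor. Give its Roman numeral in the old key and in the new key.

The scale of Eb minor (harmonic minor) is Eb F Gb Ab Bb Cb D; Bb is degree 5, and the triad built there (Bb-D-F) is major, so it is V.
The scale of G minor (natural minor) is G A Bb C D Eb F; Bb is degree 3, and the triad built there (Bb-D-F) is major, so it is III.

V in Eb minor; III in G minor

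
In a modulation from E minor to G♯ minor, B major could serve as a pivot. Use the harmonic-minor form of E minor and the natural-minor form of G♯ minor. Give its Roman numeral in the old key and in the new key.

V in E minor; III in G♯ minor

The scale of E minor (harmonic minor) is E F♯ G A B C D♯; B is degree 5, and the triad built there (B-D♯-F♯) is major, so it is V.
The scale of G♯ minor (natural minor) is G♯ A♯ B C♯ D♯ E F♯; B is degree 3, and the triad built there (B-D♯-F♯) is major, so it is III.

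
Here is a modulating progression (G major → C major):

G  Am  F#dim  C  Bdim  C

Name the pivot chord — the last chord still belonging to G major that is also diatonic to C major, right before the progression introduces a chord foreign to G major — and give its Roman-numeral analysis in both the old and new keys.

C — IV in G major, I in C major

Chords diatonic to G major: G, Am, Bm, C, D, Em, F#dim.
Reading the progression, the first chord not in that set is Bdim, so the modulation leaves G major there.
The chord immediately before Bdim is C, which is diatonic to both keys: IV in G major and I in C major.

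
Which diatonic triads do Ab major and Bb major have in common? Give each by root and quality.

Cm, Eb

Triads in Ab major: Ab major (I), Bb minor (ii), C minor (iii), Db major (IV), Eb major (V), F minor (vi), G diminished (vii°).
Triads in Bb major: Bb major (I), C minor (ii), D minor (iii), Eb major (IV), F major (V), G minor (vi), A diminished (vii°).
Shared triads with their functions: C minor (iii in Ab major, ii in Bb major); Eb major (V in Ab major, IV in Bb major).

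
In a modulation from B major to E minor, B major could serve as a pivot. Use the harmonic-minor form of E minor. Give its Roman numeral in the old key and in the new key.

The scale of B major is B C# D# E F# G# A#; B is degree 1, and the triad built there (B-D#-F#) is major, so it is I.
The scale of E minor (harmonic minor) is E F# G A B C D#; B is degree 5, and the triad built there (B-D#-F#) is major, so it is V.

I in B major; V in E minor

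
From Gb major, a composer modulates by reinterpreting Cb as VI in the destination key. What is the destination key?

Eb minor

The numeral VI denotes a major triad on scale degree 6. With Cb on degree 6, the tonic of the new key is Eb.
Degree 6 carries a major triad in minor keys, so the destination is Eb minor.
Check: the diatonic triads of Eb minor (natural minor) are Ebm (i), Fdim (ii°), Gb (III), Abm (iv), Bbm (v), Cb (VI), Db (VII) — Cb is indeed VI.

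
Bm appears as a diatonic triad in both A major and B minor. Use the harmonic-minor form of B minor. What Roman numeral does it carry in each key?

ii in A major; i in B minor

The scale of A major is A B C# D E F# G#; B is degree 2, and the triad built there (B-D-F#) is minor, so it is ii.
The scale of B minor (harmonic minor) is B C# D E F# G A#; B is degree 1, and the triad built there (B-D-F#) is minor, so it is i.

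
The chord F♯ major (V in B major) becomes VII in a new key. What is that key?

The numeral VII denotes a major triad on scale degree 7. With F♯ on degree 7, the tonic of the new key is G♯.
Degree 7 carries a major triad in natural-minor keys, so the destination is G♯ minor.
Check: the diatonic triads of G♯ minor (natural minor) are G♯m (i), A♯dim (ii°), B (III), C♯m (iv), D♯m (v), E (VI), F♯ (VII) — F♯ major is indeed VII.

G♯ minor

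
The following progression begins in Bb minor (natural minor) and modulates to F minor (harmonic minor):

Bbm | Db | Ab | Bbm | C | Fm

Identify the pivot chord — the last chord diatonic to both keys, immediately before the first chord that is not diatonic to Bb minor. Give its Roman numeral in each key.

Bbm — i in Bb minor, iv in F minor

Chords diatonic to Bb minor: Bbm, Cdim, Db, Ebm, Fm, Gb, Ab.
Reading the progression, the first chord not in that set is C, so the modulation leaves Bb minor there.
The chord immediately before C is Bbm, which is diatonic to both keys: i in Bb minor and iv in F minor.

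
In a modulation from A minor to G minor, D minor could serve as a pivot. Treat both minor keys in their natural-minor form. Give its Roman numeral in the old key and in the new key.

The scale of A minor (natural minor) is A B C D E F G; D is degree 4, and the triad built there (D-F-A) is minor, so it is iv.
The scale of G minor (natural minor) is G A Bb C D Eb F; D is degree 5, and the triad built there (D-F-A) is minor, so it is v.

iv in A minor; v in G minor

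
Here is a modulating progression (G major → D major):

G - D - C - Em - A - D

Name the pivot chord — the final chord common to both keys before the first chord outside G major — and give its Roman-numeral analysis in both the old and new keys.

Chords diatonic to G major: G, Am, Bm, C, D, Em, F#dim.
Reading the progression, the first chord not in that set is A, so the modulation leaves G major there.
The chord immediately before A is Em, which is diatonic to both keys: vi in G major and ii in D major.

Em — vi in G major, ii in D major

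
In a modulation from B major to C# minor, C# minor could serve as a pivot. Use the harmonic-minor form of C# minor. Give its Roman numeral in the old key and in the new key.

The scale of B major is B C# D# E F# G# A#; C# is degree 2, and the triad built there (C#-E-G#) is minor, so it is ii.
The scale of C# minor (harmonic minor) is C# D# E F# G# A B#; C# is degree 1, and the triad built there (C#-E-G#) is minor, so it is i.

ii in B major; i in C# minor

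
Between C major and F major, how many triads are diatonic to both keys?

Diatonic triads of C major: C (I), Dm (ii), Em (iii), F (IV), G (V), Am (vi), Bdim (vii°).
Diatonic triads of F major: F (I), Gm (ii), Am (iii), Bb (IV), C (V), Dm (vi), Edim (vii°).
Matching root and quality in both lists: C, Dm, F, Am.
That gives 4 common triads.

4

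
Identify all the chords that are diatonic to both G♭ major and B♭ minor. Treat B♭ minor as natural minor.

G♭, B♭m, D♭, E♭m

Triads in G♭ major: G♭ (I), A♭m (ii), B♭m (iii), C♭ (IV), D♭ (V), E♭m (vi), Fdim (vii°).
Triads in B♭ minor (natural minor): B♭m (i), Cdim (ii°), D♭ (III), E♭m (iv), Fm (v), G♭ (VI), A♭ (VII).
Shared triads with their functions: G♭ (I in G♭ major, VI in B♭ minor); B♭m (iii in G♭ major, i in B♭ minor); D♭ (V in G♭ major, III in B♭ minor); E♭m (vi in G♭ major, iv in B♭ minor).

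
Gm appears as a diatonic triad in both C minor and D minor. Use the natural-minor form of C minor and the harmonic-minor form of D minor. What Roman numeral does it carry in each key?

v in C minor; iv in D minor

The scale of C minor (natural minor) is C D Eb F G Ab Bb; G is degree 5, and the triad built there (G-Bb-D) is minor, so it is v.
The scale of D minor (harmonic minor) is D E F G A Bb C#; G is degree 4, and the triad built there (G-Bb-D) is minor, so it is iv.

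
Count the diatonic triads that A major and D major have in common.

4

Diatonic triads of A major: A (I), Bm (ii), C#m (iii), D (IV), E (V), F#m (vi), G#dim (vii°).
Diatonic triads of D major: D (I), Em (ii), F#m (iii), G (IV), A (V), Bm (vi), C#dim (vii°).
Matching root and quality in both lists: A, Bm, D, F#m.
That gives 4 common triads.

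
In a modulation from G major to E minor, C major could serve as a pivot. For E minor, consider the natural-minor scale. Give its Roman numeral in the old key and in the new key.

IV in G major; VI in E minor

The scale of G major is G A B C D E F#; C is degree 4, and the triad built there (C-E-G) is major, so it is IV.
The scale of E minor (natural minor) is E F# G A B C D; C is degree 6, and the triad built there (C-E-G) is major, so it is VI.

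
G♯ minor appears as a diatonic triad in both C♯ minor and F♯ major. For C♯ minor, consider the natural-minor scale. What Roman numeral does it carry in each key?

The scale of C♯ minor (natural minor) is C♯ D♯ E F♯ G♯ A B; G♯ is degree 5, and the triad built there (G♯-B-D♯) is minor, so it is v.
The scale of F♯ major is F♯ G♯ A♯ B C♯ D♯ E♯; G♯ is degree 2, and the triad built there (G♯-B-D♯) is minor, so it is ii.

v in C♯ minor; ii in F♯ major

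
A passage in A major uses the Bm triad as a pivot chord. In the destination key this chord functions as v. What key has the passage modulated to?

E minor

The numeral v denotes a minor triad on scale degree 5. With B on degree 5, the tonic of the new key is E.
Degree 5 carries a minor triad in natural-minor keys, so the destination is E minor.
Check: the diatonic triads of E minor (natural minor) are Em (i), F#dim (ii°), G (III), Am (iv), Bm (v), C (VI), D (VII) — Bm is indeed v.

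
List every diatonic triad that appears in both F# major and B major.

F#, G#m, B, D#m

Triads in F# major: F# (I), G#m (ii), A#m (iii), B (IV), C# (V), D#m (vi), E#dim (vii°).
Triads in B major: B (I), C#m (ii), D#m (iii), E (IV), F# (V), G#m (vi), A#dim (vii°).
Shared triads with their functions: F# (I in F# major, V in B major); G#m (ii in F# major, vi in B major); B (IV in F# major, I in B major); D#m (vi in F# major, iii in B major).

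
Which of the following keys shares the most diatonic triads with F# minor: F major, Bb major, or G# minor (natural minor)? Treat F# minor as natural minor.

Triads of F# minor (natural minor): F#m (i), G#dim (ii°), A (III), Bm (iv), C#m (v), D (VI), E (VII).
F major shares 0: none.
Bb major shares 0: none.
G# minor (natural minor) shares 2: C#m, E.
The most common triads (2) are shared with G# minor.

G# minor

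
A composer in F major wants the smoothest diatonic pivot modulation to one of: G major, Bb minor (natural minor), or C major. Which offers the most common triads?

C major

Triads of F major: F (I), Gm (ii), Am (iii), Bb (IV), C (V), Dm (vi), Edim (vii°).
G major shares 2: Am, C.
Bb minor (natural minor) shares 0: none.
C major shares 4: F, Am, C, Dm.
The most common triads (4) are shared with C major.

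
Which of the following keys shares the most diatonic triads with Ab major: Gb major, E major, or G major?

Gb major

Triads of Ab major: Ab (I), Bbm (ii), Cm (iii), Db (IV), Eb (V), Fm (vi), Gdim (vii°).
Gb major shares 2: Bbm, Db.
E major shares 0: none.
G major shares 0: none.
The most common triads (2) are shared with Gb major.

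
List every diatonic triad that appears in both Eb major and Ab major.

Eb, Fm, Ab, Cm

Triads in Eb major: Eb (I), Fm (ii), Gm (iii), Ab (IV), Bb (V), Cm (vi), Ddim (vii°).
Triads in Ab major: Ab (I), Bbm (ii), Cm (iii), Db (IV), Eb (V), Fm (vi), Gdim (vii°).
Shared triads with their functions: Eb (I in Eb major, V in Ab major); Fm (ii in Eb major, vi in Ab major); Ab (IV in Eb major, I in Ab major); Cm (vi in Eb major, iii in Ab major).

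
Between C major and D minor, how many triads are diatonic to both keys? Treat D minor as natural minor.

4

Diatonic triads of C major: C major (I), D minor (ii), E minor (iii), F major (IV), G major (V), A minor (vi), B diminished (vii°).
Diatonic triads of D minor (natural minor): D minor (i), E diminished (ii°), F major (III), G minor (iv), A minor (v), Bb major (VI), C major (VII).
Matching root and quality in both lists: C major, D minor, F major, A minor.
That gives 4 common triads.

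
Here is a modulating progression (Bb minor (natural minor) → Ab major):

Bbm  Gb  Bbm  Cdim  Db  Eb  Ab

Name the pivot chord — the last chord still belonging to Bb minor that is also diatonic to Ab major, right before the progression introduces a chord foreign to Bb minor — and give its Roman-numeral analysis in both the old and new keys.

Chords diatonic to Bb minor: Bbm, Cdim, Db, Ebm, Fm, Gb, Ab.
Reading the progression, the first chord not in that set is Eb, so the modulation leaves Bb minor there.
The chord immediately before Eb is Db, which is diatonic to both keys: III in Bb minor and IV in Ab major.

Db — III in Bb minor, IV in Ab major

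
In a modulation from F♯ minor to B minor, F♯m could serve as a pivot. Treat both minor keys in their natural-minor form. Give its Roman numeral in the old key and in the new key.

i in F♯ minor; v in B minor

The scale of F♯ minor (natural minor) is F♯ G♯ A B C♯ D E; F♯ is degree 1, and the triad built there (F♯-A-C♯) is minor, so it is i.
The scale of B minor (natural minor) is B C♯ D E F♯ G A; F♯ is degree 5, and the triad built there (F♯-A-C♯) is minor, so it is v.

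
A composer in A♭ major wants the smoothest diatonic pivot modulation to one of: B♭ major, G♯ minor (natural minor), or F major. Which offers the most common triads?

B♭ major

Triads of A♭ major: A♭ major (I), B♭ minor (ii), C minor (iii), D♭ major (IV), E♭ major (V), F minor (vi), G diminished (vii°).
B♭ major shares 2: Cm, E♭.
G♯ minor (natural minor) shares 0: none.
F major shares 0: none.
The most common triads (2) are shared with B♭ major.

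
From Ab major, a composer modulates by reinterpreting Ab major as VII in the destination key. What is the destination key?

The numeral VII denotes a major triad on scale degree 7. With Ab on degree 7, the tonic of the new key is Bb.
Degree 7 carries a major triad in natural-minor keys, so the destination is Bb minor.
Check: the diatonic triads of Bb minor (natural minor) are Bbm (i), Cdim (ii°), Db (III), Ebm (iv), Fm (v), Gb (VI), Ab (VII) — Ab major is indeed VII.

Bb minor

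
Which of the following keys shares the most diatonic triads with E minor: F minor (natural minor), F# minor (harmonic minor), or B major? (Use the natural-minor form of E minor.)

F# minor

Triads of E minor (natural minor): E minor (i), F# diminished (ii°), G major (III), A minor (iv), B minor (v), C major (VI), D major (VII).
F minor (natural minor) shares 0: none.
F# minor (harmonic minor) shares 2: Bm, D.
B major shares 0: none.
The most common triads (2) are shared with F# minor.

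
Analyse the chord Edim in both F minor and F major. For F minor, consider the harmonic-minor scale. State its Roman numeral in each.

vii° in F minor; vii° in F major

The scale of F minor (harmonic minor) is F G Ab Bb C Db E; E is degree 7, and the triad built there (E-G-Bb) is diminished, so it is vii°.
The scale of F major is F G A Bb C D E; E is degree 7, and the triad built there (E-G-Bb) is diminished, so it is vii°.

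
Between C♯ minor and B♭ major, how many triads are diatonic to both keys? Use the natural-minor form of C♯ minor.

0

Diatonic triads of C♯ minor (natural minor): C♯ minor (i), D♯ diminished (ii°), E major (III), F♯ minor (iv), G♯ minor (v), A major (VI), B major (VII).
Diatonic triads of B♭ major: B♭ major (I), C minor (ii), D minor (iii), E♭ major (IV), F major (V), G minor (vi), A diminished (vii°).
No triad has the same root and quality in both keys.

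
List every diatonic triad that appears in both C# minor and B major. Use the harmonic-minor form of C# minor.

C#m

Triads in C# minor (harmonic minor): C#m (i), D#dim (ii°), Eaug (III+), F#m (iv), G# (V), A (VI), B#dim (vii°).
Triads in B major: B (I), C#m (ii), D#m (iii), E (IV), F# (V), G#m (vi), A#dim (vii°).
Shared triads with their functions: C#m (i in C# minor, ii in B major).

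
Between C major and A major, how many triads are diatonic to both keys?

0

Diatonic triads of C major: C (I), Dm (ii), Em (iii), F (IV), G (V), Am (vi), Bdim (vii°).
Diatonic triads of A major: A (I), Bm (ii), C#m (iii), D (IV), E (V), F#m (vi), G#dim (vii°).
No triad has the same root and quality in both keys.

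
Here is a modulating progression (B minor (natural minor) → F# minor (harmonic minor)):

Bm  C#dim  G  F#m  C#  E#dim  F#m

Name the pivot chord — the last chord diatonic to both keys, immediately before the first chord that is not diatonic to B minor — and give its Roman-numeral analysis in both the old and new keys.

Chords diatonic to B minor: Bm, C#dim, D, Em, F#m, G, A.
Reading the progression, the first chord not in that set is C#, so the modulation leaves B minor there.
The chord immediately before C# is F#m, which is diatonic to both keys: v in B minor and i in F# minor.

F#m — v in B minor, i in F# minor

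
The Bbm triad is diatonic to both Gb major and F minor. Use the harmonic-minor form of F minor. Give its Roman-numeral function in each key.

The scale of Gb major is Gb Ab Bb Cb Db Eb F; Bb is degree 3, and the triad built there (Bb-Db-F) is minor, so it is iii.
The scale of F minor (harmonic minor) is F G Ab Bb C Db E; Bb is degree 4, and the triad built there (Bb-Db-F) is minor, so it is iv.

iii in Gb major; iv in F minor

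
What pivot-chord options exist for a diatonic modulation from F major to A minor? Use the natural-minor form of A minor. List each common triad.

F, Am, C, Dm

Triads in F major: F major (I), G minor (ii), A minor (iii), B♭ major (IV), C major (V), D minor (vi), E diminished (vii°).
Triads in A minor (natural minor): A minor (i), B diminished (ii°), C major (III), D minor (iv), E minor (v), F major (VI), G major (VII).
Shared triads with their functions: F major (I in F major, VI in A minor); A minor (iii in F major, i in A minor); C major (V in F major, III in A minor); D minor (vi in F major, iv in A minor).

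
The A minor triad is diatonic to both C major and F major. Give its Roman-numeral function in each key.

The scale of C major is C D E F G A B; A is degree 6, and the triad built there (A-C-E) is minor, so it is vi.
The scale of F major is F G A B♭ C D E; A is degree 3, and the triad built there (A-C-E) is minor, so it is iii.

vi in C major; iii in F major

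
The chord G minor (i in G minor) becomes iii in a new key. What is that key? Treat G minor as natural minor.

The numeral iii denotes a minor triad on scale degree 3. With G on degree 3, the tonic of the new key is Eb.
Degree 3 carries a minor triad in major keys, so the destination is Eb major.
Check: the diatonic triads of Eb major are Eb (I), Fm (ii), Gm (iii), Ab (IV), Bb (V), Cm (vi), Ddim (vii°) — G minor is indeed iii.

Eb major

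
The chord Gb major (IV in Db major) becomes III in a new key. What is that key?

Eb minor

The numeral III denotes a major triad on scale degree 3. With Gb on degree 3, the tonic of the new key is Eb.
Degree 3 carries a major triad in natural-minor keys, so the destination is Eb minor.
Check: the diatonic triads of Eb minor (natural minor) are Ebm (i), Fdim (ii°), Gb (III), Abm (iv), Bbm (v), Cb (VI), Db (VII) — Gb major is indeed III.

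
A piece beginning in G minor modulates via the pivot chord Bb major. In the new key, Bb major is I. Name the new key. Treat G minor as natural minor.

The numeral I denotes a major triad on scale degree 1. With Bb on degree 1, the tonic of the new key is Bb.
Degree 1 carries a major triad in major keys, so the destination is Bb major.
Check: the diatonic triads of Bb major are Bb (I), Cm (ii), Dm (iii), Eb (IV), F (V), Gm (vi), Adim (vii°) — Bb major is indeed I.

Bb major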